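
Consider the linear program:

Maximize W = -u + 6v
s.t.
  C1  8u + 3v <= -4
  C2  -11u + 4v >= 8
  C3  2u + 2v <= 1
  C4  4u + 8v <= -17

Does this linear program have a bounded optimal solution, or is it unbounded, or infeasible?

unbounded

From the feasible point (-33/26, -155/104), moving in the direction (-8, 4) keeps every constraint satisfied while W increases without bound.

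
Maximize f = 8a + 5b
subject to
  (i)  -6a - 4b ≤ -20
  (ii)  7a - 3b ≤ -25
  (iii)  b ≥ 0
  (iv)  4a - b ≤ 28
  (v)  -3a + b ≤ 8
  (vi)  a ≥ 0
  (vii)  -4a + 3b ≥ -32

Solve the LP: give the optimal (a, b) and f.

a = 36, b = 116, maximum f = 868

Extreme points and f = 8a + 5b:
  (109/5, 296/5) → f = 2352/5
  (1/2, 19/2) → f = 103/2
  (36, 116) → f = 868

The optimum lies where 4a - b = 28 and -3a + b = 8.
Solving simultaneously gives a = 36, b = 116.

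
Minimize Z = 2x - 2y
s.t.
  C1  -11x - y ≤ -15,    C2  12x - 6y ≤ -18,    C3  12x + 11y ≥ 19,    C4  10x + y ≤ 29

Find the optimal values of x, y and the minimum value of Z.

x = -14, y = 169, minimum Z = -366

Extreme points and Z = 2x - 2y:
  (12/13, 63/13) → Z = -102/13
  (-14, 169) → Z = -366
  (13/6, 22/3) → Z = -31/3

At the optimal vertex, -11x - y = -15 and 10x + y = 29.
Solving simultaneously gives x = -14, y = 169.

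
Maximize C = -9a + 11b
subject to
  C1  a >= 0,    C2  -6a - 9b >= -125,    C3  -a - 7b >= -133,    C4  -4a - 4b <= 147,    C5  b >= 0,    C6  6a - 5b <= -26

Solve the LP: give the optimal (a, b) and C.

Corner points and C = -9a + 11b:
  (0, 125/9) → C = 1375/9
  (0, 26/5) → C = 286/5
  (391/84, 151/14) → C = 307/4

a = 0, b = 125/9, maximum C = 1375/9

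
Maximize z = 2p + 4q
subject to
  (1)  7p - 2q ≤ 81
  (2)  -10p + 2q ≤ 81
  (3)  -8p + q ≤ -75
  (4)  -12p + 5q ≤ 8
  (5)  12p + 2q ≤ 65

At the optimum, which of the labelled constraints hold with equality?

(3) and (5)

Vertices and z = 2p + 4q:
  (23/3, -41/3) → z = -118/3
  (146/19, -517/38) → z = -742/19
  (215/28, -95/7) → z = -545/14

The maximum is at (215/28, -95/7). Substituting into each constraint, equality holds for (3) and (5); the remaining constraints have slack.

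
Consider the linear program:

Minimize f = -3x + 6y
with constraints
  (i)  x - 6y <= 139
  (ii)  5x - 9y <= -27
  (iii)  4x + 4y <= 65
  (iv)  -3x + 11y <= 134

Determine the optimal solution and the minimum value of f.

The optimum lies where x - 6y = 139 and 5x - 9y = -27.
Solving simultaneously gives x = -471/7, y = -722/21.

x = -471/7, y = -722/21, minimum f = -31/7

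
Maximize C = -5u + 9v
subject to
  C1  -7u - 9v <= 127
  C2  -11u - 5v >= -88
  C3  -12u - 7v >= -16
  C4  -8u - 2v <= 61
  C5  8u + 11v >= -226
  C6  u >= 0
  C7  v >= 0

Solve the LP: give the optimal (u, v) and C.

u = 0, v = 16/7, maximum C = 144/7

Feasible corners and C = -5u + 9v:
  (0, 16/7) → C = 144/7
  (4/3, 0) → C = -20/3
  (0, 0) → C = 0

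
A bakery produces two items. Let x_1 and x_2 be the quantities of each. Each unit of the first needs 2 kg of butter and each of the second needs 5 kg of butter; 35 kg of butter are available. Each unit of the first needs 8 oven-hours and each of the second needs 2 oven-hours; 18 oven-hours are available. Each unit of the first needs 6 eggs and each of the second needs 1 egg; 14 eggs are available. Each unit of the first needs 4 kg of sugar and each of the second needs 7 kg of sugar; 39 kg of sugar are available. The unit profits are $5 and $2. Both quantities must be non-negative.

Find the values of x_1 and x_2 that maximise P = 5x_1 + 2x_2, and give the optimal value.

Vertices and P = 5x_1 + 2x_2:
  (0, 0) → P = 0
  (0, 39/7) → P = 78/7
  (9/4, 0) → P = 45/4
  (1, 5) → P = 15

x_1 = 1, x_2 = 5, maximum P = 15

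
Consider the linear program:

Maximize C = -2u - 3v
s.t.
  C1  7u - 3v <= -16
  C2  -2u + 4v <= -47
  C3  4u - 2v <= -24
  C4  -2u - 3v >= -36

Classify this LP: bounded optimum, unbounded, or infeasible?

From the feasible point (-95/6, -59/3), moving in the direction (-4, -2) keeps every constraint satisfied while C increases without bound.

unbounded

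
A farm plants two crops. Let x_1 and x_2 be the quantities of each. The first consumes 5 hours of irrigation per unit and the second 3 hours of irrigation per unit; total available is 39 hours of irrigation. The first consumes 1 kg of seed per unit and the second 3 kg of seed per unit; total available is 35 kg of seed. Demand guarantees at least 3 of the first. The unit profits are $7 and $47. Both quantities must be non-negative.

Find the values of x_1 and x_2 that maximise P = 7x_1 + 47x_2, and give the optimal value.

x_1 = 3, x_2 = 8, maximum P = 397

Vertices and P = 7x_1 + 47x_2:
  (39/5, 0) → P = 273/5
  (3, 0) → P = 21
  (3, 8) → P = 397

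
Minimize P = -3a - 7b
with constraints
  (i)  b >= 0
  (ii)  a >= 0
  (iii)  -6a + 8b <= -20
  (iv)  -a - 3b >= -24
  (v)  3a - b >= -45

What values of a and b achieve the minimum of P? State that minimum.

a = 24, b = 0, minimum P = -72

Extreme points and P = -3a - 7b:
  (10/3, 0) → P = -10
  (24, 0) → P = -72
  (126/13, 62/13) → P = -812/13

The optimum lies where b = 0 and -a - 3b = -24.
Solving simultaneously gives a = 24, b = 0.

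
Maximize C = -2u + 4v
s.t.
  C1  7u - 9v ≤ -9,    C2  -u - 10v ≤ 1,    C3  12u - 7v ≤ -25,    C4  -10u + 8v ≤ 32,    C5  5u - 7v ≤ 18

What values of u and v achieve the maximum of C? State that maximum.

Vertices and C = -2u + 4v:
  (-257/127, 13/127) → C = 566/127
  (-82/27, 11/54) → C = 62/9
  (12/13, 67/13) → C = 244/13

u = 12/13, v = 67/13, maximum C = 244/13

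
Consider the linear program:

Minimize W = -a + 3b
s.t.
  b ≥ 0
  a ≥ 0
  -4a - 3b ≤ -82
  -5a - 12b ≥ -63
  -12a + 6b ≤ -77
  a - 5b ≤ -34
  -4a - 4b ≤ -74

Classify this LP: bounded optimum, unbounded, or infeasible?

The boundaries -4a - 3b = -82 and -12a + 6b = -77 meet at (241/20, 169/15), but that point violates -5a - 12b ≥ -63. Every candidate vertex is excluded by some other constraint, so the feasible region is empty.

infeasible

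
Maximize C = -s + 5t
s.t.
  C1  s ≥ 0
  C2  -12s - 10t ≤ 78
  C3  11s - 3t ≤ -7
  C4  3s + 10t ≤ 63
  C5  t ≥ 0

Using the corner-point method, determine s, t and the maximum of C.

s = 0, t = 63/10, maximum C = 63/2

Feasible corners and C = -s + 5t:
  (0, 7/3) → C = 35/3
  (0, 63/10) → C = 63/2
  (1, 6) → C = 29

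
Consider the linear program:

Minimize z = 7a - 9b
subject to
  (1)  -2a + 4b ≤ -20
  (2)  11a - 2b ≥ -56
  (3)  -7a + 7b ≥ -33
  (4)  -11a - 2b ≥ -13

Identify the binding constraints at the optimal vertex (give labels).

(1) and (2)

Corner points and z = 7a - 9b:
  (-33/5, -83/10) → z = 57/2
  (-4/7, -37/7) → z = 305/7
  (-458/63, -755/63) → z = 3589/63

The minimum is at (-33/5, -83/10). Substituting into each constraint, equality holds for (1) and (2); the remaining constraints have slack.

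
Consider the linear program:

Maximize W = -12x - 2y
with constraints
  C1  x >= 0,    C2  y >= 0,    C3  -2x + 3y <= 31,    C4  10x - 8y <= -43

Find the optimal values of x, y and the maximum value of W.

Vertices and W = -12x - 2y:
  (0, 31/3) → W = -62/3
  (0, 43/8) → W = -43/4
  (17/2, 16) → W = -134

At the optimal vertex, x = 0 and 10x - 8y = -43.
Solving simultaneously gives x = 0, y = 43/8.

x = 0, y = 43/8, maximum W = -43/4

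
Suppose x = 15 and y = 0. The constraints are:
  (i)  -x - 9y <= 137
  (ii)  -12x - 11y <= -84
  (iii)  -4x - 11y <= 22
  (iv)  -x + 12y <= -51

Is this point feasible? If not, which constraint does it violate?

not feasible — violates (iv)

Constraint (iv): -x + 12y = -15, which is not ≤ -51. All other constraints are satisfied.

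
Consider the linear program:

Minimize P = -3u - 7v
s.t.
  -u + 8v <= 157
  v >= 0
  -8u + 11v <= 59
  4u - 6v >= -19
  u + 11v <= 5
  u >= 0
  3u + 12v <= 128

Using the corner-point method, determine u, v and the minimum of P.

u = 5, v = 0, minimum P = -15

Vertices and P = -3u - 7v:
  (5, 0) → P = -15
  (0, 0) → P = 0
  (0, 5/11) → P = -35/11

At the optimal vertex, v = 0 and u + 11v = 5.
Solving simultaneously gives u = 5, v = 0.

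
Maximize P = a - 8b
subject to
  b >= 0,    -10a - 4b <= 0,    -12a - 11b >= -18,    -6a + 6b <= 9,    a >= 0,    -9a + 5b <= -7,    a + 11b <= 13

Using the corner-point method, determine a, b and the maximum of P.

a = 3/2, b = 0, maximum P = 3/2

Extreme points and P = a - 8b:
  (3/2, 0) → P = 3/2
  (7/9, 0) → P = 7/9
  (167/159, 26/53) → P = -457/159

The binding constraints are b = 0 and -12a - 11b = -18.
Solving simultaneously gives a = 3/2, b = 0.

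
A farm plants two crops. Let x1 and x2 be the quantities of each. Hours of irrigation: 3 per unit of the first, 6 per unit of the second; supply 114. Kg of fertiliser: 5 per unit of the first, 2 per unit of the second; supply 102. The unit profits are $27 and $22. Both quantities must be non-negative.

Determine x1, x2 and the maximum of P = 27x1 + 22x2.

x1 = 16, x2 = 11, maximum P = 674

Feasible corners and P = 27x1 + 22x2:
  (0, 0) → P = 0
  (0, 19) → P = 418
  (102/5, 0) → P = 2754/5
  (16, 11) → P = 674

The optimum lies where 3x1 + 6x2 = 114 and 5x1 + 2x2 = 102.
Solving simultaneously gives x1 = 16, x2 = 11.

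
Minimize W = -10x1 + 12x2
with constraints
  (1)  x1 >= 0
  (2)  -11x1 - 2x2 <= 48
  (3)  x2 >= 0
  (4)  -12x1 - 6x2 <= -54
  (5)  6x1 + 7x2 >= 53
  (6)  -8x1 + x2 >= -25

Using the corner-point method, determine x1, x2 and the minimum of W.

Vertices and W = -10x1 + 12x2:
  (0, 9) → W = 108
  (5/4, 13/2) → W = 131/2
  (114/31, 137/31) → W = 504/31
The feasible region is unbounded (it extends along (0, 1), (1, 8)), but W strictly increases along every unbounded feasible direction, so there is no improving ray and the minimum is attained at a vertex.

The binding constraints are 6x1 + 7x2 = 53 and -8x1 + x2 = -25.
Solving simultaneously gives x1 = 114/31, x2 = 137/31.

x1 = 114/31, x2 = 137/31, minimum W = 504/31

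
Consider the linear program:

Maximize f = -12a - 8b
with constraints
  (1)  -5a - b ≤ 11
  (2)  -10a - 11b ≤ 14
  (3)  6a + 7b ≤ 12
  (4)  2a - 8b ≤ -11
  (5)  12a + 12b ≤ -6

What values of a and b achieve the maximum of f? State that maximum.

Feasible corners and f = -12a - 8b:
  (-107/45, 8/9) → f = 964/45
  (-21/8, 17/8) → f = 29/2
  (-233/102, 41/51) → f = 1070/51
  (-3/2, 1) → f = 10

a = -107/45, b = 8/9, maximum f = 964/45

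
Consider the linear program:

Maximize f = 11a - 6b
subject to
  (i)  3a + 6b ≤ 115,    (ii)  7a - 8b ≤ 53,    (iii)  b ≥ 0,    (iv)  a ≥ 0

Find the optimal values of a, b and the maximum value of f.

a = 619/33, b = 323/33, maximum f = 4871/33

Extreme points and f = 11a - 6b:
  (619/33, 323/33) → f = 4871/33
  (0, 115/6) → f = -115
  (53/7, 0) → f = 583/7
  (0, 0) → f = 0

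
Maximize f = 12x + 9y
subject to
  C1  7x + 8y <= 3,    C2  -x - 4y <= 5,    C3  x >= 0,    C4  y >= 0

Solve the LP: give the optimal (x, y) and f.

Feasible corners and f = 12x + 9y:
  (0, 3/8) → f = 27/8
  (3/7, 0) → f = 36/7
  (0, 0) → f = 0

The optimum lies where 7x + 8y = 3 and y = 0.
Solving simultaneously gives x = 3/7, y = 0.

x = 3/7, y = 0, maximum f = 36/7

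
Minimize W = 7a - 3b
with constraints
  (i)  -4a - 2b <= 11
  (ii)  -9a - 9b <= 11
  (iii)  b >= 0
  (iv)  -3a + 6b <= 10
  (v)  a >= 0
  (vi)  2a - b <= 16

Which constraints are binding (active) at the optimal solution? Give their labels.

(iv) and (v)

Extreme points and W = 7a - 3b:
  (0, 0) → W = 0
  (8, 0) → W = 56
  (0, 5/3) → W = -5
  (106/9, 68/9) → W = 538/9

The minimum is at (0, 5/3). Substituting into each constraint, equality holds for (iv) and (v); the remaining constraints have slack.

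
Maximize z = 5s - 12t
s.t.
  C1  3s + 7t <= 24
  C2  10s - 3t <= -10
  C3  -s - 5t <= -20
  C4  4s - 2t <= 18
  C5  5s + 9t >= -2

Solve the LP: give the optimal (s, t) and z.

The binding constraints are 3s + 7t = 24 and -s - 5t = -20.
Solving simultaneously gives s = -5/2, t = 9/2.

s = -5/2, t = 9/2, maximum z = -133/2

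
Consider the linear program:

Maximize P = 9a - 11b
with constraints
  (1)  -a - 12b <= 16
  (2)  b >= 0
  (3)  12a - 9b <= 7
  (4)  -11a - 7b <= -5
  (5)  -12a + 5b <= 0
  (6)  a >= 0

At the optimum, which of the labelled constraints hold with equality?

(2) and (3)

Vertices and P = 9a - 11b:
  (7/12, 0) → P = 21/4
  (5/11, 0) → P = 45/11
  (25/139, 60/139) → P = -435/139
The feasible region is unbounded (it extends along (5, 12), (3, 4)), but P strictly decreases along every unbounded feasible direction, so there is no improving ray and the maximum is attained at a vertex.

The maximum is at (7/12, 0). Substituting into each constraint, equality holds for (2) and (3); the remaining constraints have slack.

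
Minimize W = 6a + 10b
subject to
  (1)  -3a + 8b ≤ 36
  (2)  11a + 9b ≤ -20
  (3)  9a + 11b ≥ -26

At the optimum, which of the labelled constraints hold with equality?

(2) and (3)

Vertices and W = 6a + 10b:
  (-484/115, 336/115) → W = 456/115
  (-604/105, 82/35) → W = -388/35
  (7/20, -53/20) → W = -122/5

The minimum is at (7/20, -53/20). Substituting into each constraint, equality holds for (2) and (3); the remaining constraints have slack.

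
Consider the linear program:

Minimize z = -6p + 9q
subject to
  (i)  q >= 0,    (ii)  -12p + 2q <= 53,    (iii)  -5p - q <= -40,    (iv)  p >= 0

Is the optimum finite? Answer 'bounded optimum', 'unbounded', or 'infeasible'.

From the feasible point (8, 0), moving in the direction (1, 0) keeps every constraint satisfied while z decreases without bound.

unbounded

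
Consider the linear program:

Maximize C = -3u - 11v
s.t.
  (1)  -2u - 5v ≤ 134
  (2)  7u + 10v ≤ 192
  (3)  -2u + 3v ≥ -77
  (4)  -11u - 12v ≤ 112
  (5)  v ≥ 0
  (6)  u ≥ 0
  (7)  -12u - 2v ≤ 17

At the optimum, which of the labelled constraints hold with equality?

(5) and (6)

Corner points and C = -3u - 11v:
  (192/7, 0) → C = -576/7
  (0, 96/5) → C = -1056/5
  (0, 0) → C = 0

The maximum is at (0, 0). Substituting into each constraint, equality holds for (5) and (6); the remaining constraints have slack.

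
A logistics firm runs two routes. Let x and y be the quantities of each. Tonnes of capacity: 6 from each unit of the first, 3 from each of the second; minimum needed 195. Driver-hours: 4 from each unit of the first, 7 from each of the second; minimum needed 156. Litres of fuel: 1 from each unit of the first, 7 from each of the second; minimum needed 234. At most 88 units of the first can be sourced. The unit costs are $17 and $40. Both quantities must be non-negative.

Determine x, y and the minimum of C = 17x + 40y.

Corner points and C = 17x + 40y:
  (0, 65) → C = 2600
  (17, 31) → C = 1529
  (88, 146/7) → C = 16312/7
The feasible region is unbounded (it extends along (0, 1)), but C strictly increases along every unbounded feasible direction, so there is no improving ray and the minimum is attained at a vertex.

The binding constraints are 6x + 3y = 195 and x + 7y = 234.
Solving simultaneously gives x = 17, y = 31.

x = 17, y = 31, minimum C = 1529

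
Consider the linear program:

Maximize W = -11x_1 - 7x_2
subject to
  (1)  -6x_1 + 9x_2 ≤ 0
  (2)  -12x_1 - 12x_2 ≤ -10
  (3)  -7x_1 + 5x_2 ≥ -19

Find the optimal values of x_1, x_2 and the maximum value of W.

Vertices and W = -11x_1 - 7x_2:
  (1/2, 1/3) → W = -47/6
  (57/11, 38/11) → W = -893/11
  (139/72, -79/72) → W = -122/9

At the optimal vertex, -6x_1 + 9x_2 = 0 and -12x_1 - 12x_2 = -10.
Solving simultaneously gives x_1 = 1/2, x_2 = 1/3.

x_1 = 1/2, x_2 = 1/3, maximum W = -47/6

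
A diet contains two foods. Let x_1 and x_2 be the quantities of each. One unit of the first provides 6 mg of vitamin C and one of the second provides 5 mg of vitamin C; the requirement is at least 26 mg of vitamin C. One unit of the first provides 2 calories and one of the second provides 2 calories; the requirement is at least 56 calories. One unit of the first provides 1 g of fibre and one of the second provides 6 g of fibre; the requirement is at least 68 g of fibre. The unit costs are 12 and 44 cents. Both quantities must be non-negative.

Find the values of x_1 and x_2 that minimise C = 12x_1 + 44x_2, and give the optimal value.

x_1 = 20, x_2 = 8, minimum C = 592

The feasible region is unbounded (it extends along (0, 1), (1, 0)), but C strictly increases along every unbounded feasible direction, so there is no improving ray and the minimum is attained at a vertex.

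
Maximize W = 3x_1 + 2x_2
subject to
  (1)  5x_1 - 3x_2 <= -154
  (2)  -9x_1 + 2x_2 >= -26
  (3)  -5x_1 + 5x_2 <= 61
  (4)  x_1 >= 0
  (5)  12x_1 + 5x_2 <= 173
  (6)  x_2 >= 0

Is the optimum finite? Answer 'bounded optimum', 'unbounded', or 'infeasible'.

infeasible

The boundaries -9x_1 + 2x_2 = -26 and 12x_1 + 5x_2 = 173 meet at (476/69, 415/23), but that point violates 5x_1 - 3x_2 ≤ -154. Every candidate vertex is excluded by some other constraint, so the feasible region is empty.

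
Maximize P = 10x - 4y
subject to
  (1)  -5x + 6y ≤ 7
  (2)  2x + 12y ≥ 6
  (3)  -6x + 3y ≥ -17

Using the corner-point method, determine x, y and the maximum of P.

x = 41/7, y = 127/21, maximum P = 722/21

Vertices and P = 10x - 4y:
  (-2/3, 11/18) → P = -82/9
  (41/7, 127/21) → P = 722/21
  (37/13, 1/39) → P = 1106/39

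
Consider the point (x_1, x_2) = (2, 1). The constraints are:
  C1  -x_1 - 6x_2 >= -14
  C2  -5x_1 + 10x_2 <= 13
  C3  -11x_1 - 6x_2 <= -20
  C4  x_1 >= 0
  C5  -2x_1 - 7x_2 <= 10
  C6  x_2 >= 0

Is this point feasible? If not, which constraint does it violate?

feasible

C1: -8 ≥ -14 ✓
C2: 0 ≤ 13 ✓
C3: -28 ≤ -20 ✓
C4: 2 ≥ 0 ✓
C5: -11 ≤ 10 ✓
C6: 1 ≥ 0 ✓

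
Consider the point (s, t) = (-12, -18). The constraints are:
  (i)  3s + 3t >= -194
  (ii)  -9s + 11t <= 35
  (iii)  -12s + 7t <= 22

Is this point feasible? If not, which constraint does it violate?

(i): -90 ≥ -194 ✓
(ii): -90 ≤ 35 ✓
(iii): 18 ≤ 22 ✓

feasible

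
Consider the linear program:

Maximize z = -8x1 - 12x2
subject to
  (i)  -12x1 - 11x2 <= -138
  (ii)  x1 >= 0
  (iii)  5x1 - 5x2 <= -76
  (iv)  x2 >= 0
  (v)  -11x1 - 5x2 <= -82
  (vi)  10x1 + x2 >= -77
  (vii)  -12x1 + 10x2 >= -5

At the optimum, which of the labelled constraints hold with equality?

Vertices and z = -8x1 - 12x2:
  (0, 82/5) → z = -984/5
  (3/8, 623/40) → z = -1899/10
  (157/2, 937/10) → z = -8762/5
The feasible region is unbounded (it extends along (0, 1), (5, 6)), but z strictly decreases along every unbounded feasible direction, so there is no improving ray and the maximum is attained at a vertex.

The maximum is at (3/8, 623/40). Substituting into each constraint, equality holds for (iii) and (v); the remaining constraints have slack.

(iii) and (v)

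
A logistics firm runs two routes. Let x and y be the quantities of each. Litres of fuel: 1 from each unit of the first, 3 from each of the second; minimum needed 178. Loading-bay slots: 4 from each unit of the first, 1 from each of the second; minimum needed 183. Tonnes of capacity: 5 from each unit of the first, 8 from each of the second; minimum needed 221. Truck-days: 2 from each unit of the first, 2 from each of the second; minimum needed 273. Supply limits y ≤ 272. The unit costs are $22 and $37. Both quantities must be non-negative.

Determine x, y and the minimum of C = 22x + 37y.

Corner points and C = 22x + 37y:
  (0, 183) → C = 6771
  (0, 272) → C = 10064
  (178, 0) → C = 3916
  (463/4, 83/4) → C = 13257/4
  (31/2, 121) → C = 4818
The feasible region is unbounded (it extends along (1, 0)), but C strictly increases along every unbounded feasible direction, so there is no improving ray and the minimum is attained at a vertex.

x = 463/4, y = 83/4, minimum C = 13257/4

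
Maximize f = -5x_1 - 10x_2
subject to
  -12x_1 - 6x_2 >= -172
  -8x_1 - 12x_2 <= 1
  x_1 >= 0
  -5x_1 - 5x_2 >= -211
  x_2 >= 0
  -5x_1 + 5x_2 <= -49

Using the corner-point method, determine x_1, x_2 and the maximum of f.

Vertices and f = -5x_1 - 10x_2:
  (43/3, 0) → f = -215/3
  (577/45, 136/45) → f = -283/3
  (49/5, 0) → f = -49

x_1 = 49/5, x_2 = 0, maximum f = -49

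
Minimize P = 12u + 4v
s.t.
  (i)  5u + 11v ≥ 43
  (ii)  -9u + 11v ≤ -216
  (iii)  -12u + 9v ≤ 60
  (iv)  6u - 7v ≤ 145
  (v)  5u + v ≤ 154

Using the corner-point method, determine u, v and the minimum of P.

u = 37/2, v = -9/2, minimum P = 204

Feasible corners and P = 12u + 4v:
  (37/2, -9/2) → P = 204
  (1896/101, -467/101) → P = 20884/101
  (83/3, 3) → P = 344

The optimum lies where 5u + 11v = 43 and -9u + 11v = -216.
Solving simultaneously gives u = 37/2, v = -9/2.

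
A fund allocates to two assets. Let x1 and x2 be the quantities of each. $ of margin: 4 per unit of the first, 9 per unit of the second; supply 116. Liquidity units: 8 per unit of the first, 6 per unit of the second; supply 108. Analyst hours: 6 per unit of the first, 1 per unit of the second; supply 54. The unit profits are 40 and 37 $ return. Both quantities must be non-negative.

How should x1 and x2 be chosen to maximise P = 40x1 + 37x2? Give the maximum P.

At the optimal vertex, 4x1 + 9x2 = 116 and 8x1 + 6x2 = 108.
Solving simultaneously gives x1 = 23/4, x2 = 31/3.

x1 = 23/4, x2 = 31/3, maximum P = 1837/3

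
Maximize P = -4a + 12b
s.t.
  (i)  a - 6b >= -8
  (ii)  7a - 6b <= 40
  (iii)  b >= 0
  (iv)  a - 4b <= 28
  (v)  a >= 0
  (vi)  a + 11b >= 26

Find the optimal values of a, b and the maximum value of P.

a = 4, b = 2, maximum P = 8

Feasible corners and P = -4a + 12b:
  (8, 8/3) → P = 0
  (4, 2) → P = 8
  (596/83, 142/83) → P = -680/83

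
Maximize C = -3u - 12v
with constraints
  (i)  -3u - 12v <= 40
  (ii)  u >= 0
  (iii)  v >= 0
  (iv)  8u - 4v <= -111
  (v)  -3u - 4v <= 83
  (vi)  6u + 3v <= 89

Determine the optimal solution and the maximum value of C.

The optimum lies where u = 0 and 8u - 4v = -111.
Solving simultaneously gives u = 0, v = 111/4.

u = 0, v = 111/4, maximum C = -333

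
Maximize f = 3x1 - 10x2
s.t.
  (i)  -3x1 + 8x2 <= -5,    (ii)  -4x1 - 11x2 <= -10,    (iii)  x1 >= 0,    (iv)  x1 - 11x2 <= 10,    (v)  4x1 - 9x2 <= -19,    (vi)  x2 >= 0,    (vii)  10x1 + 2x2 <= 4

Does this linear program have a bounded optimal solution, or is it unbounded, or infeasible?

infeasible

The boundaries x2 = 0 and 10x1 + 2x2 = 4 meet at (2/5, 0), but that point violates -3x1 + 8x2 ≤ -5. Every candidate vertex is excluded by some other constraint, so the feasible region is empty.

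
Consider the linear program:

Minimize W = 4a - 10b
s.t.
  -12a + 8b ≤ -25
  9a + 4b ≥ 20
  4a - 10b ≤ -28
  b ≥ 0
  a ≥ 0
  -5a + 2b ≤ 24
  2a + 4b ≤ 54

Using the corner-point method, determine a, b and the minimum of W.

a = 133/16, b = 299/32, minimum W = -963/16

Extreme points and W = 4a - 10b:
  (237/44, 109/22) → W = -28
  (133/16, 299/32) → W = -963/16
  (107/9, 68/9) → W = -28

At the optimal vertex, -12a + 8b = -25 and 2a + 4b = 54.
Solving simultaneously gives a = 133/16, b = 299/32.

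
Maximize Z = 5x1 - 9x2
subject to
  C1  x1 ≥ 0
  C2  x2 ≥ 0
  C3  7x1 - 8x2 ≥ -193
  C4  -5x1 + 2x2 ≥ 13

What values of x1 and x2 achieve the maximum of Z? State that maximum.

Corner points and Z = 5x1 - 9x2:
  (0, 193/8) → Z = -1737/8
  (0, 13/2) → Z = -117/2
  (141/13, 437/13) → Z = -3228/13

At the optimal vertex, x1 = 0 and -5x1 + 2x2 = 13.
Solving simultaneously gives x1 = 0, x2 = 13/2.

x1 = 0, x2 = 13/2, maximum Z = -117/2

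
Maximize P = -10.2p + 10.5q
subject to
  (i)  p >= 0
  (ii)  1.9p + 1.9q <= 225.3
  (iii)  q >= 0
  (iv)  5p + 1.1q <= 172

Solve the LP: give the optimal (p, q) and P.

p = 0, q = 2253/19, maximum P = 47313/38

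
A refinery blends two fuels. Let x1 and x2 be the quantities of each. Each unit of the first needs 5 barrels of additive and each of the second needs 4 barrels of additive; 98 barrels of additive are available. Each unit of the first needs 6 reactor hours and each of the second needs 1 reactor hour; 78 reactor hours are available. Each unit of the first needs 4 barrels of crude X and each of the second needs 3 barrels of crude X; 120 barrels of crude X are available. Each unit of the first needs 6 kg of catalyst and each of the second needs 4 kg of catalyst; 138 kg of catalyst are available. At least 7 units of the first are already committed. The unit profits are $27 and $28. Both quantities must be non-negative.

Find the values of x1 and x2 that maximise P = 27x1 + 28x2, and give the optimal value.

x1 = 7, x2 = 63/4, maximum P = 630

Vertices and P = 27x1 + 28x2:
  (13, 0) → P = 351
  (7, 0) → P = 189
  (214/19, 198/19) → P = 11322/19
  (7, 63/4) → P = 630

The optimum lies where 5x1 + 4x2 = 98 and x1 = 7.
Solving simultaneously gives x1 = 7, x2 = 63/4.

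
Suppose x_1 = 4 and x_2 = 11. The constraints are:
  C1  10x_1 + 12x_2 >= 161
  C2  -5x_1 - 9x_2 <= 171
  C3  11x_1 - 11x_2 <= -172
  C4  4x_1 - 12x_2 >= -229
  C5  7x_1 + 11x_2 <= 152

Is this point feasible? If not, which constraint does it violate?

Constraint C3: 11x_1 - 11x_2 = -77, which is not ≤ -172. All other constraints are satisfied.

not feasible — violates C3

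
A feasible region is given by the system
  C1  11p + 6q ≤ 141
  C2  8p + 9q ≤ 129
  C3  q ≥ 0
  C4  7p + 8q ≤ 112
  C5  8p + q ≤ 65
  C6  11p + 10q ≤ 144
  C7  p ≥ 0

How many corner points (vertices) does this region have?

5

Intersecting each pair of boundary lines and keeping only the points that satisfy every inequality leaves:
  (65/8, 0)
  (0, 0)
  (16/9, 112/9)
  (0, 14)
  (22/3, 19/3)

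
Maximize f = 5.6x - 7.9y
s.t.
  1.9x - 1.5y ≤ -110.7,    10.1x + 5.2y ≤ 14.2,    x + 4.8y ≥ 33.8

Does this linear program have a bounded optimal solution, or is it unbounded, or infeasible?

Extreme points and f = 5.6x - 7.9y:
  (-55434/2503, 114505/2503) → f = -12150199/25030
  (-8011/177, 8746/531) → f = -1018391/2655
The feasible region has finitely many vertices and no improving ray; the maximum is -1018391/2655 at (-8011/177, 8746/531).

bounded optimum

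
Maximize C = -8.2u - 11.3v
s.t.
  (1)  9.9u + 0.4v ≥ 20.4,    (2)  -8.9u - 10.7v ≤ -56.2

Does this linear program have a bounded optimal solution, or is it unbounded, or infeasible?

unbounded

From the feasible point (19580/10237, 37482/10237), moving in the direction (10.7, -8.9) keeps every constraint satisfied while C increases without bound.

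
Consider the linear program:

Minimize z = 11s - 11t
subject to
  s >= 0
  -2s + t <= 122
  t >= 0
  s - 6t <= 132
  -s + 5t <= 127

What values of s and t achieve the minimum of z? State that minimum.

Extreme points and z = 11s - 11t:
  (0, 0) → z = 0
  (0, 127/5) → z = -1397/5
  (132, 0) → z = 1452
The feasible region is unbounded (it extends along (6, 1), (5, 1)), but z strictly increases along every unbounded feasible direction, so there is no improving ray and the minimum is attained at a vertex.

s = 0, t = 127/5, minimum z = -1397/5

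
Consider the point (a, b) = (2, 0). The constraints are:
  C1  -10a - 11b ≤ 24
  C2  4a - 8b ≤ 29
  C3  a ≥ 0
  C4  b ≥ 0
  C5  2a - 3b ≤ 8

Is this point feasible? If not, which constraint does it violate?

C1: -20 ≤ 24 ✓
C2: 8 ≤ 29 ✓
C3: 2 ≥ 0 ✓
C4: 0 ≥ 0 ✓
C5: 4 ≤ 8 ✓

feasible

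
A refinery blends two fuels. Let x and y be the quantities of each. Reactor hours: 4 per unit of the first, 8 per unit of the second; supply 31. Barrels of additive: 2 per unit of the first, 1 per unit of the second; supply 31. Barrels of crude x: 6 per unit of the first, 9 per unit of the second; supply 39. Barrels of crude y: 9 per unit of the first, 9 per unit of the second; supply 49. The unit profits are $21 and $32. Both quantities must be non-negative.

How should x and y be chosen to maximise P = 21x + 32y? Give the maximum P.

x = 11/4, y = 5/2, maximum P = 551/4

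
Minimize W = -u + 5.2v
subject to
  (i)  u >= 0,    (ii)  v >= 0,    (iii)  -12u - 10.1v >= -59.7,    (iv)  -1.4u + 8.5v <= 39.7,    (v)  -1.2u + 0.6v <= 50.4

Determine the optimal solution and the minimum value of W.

The optimum lies where v = 0 and -12u - 10.1v = -59.7.
Solving simultaneously gives u = 199/40, v = 0.

u = 4.975, v = 0, minimum W = -4.975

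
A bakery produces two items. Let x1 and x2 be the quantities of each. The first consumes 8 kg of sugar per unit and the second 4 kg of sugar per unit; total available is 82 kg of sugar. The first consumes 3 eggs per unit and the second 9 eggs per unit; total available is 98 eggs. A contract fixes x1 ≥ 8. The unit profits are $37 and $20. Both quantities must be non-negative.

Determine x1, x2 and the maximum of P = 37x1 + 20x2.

Feasible corners and P = 37x1 + 20x2:
  (41/4, 0) → P = 1517/4
  (8, 0) → P = 296
  (8, 9/2) → P = 386

x1 = 8, x2 = 9/2, maximum P = 386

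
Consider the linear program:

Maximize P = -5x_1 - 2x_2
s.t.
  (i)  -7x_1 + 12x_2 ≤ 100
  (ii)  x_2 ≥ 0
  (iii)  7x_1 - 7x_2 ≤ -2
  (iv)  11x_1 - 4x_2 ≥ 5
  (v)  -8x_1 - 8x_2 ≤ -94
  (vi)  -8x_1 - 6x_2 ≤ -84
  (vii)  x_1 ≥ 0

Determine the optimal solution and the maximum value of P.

x_1 = 183/49, x_2 = 442/49, maximum P = -257/7

Vertices and P = -5x_1 - 2x_2:
  (676/35, 98/5) → P = -4752/35
  (115/26, 1135/104) → P = -2285/52
  (288/49, 302/49) → P = -292/7
  (183/49, 442/49) → P = -257/7

At the optimal vertex, 11x_1 - 4x_2 = 5 and -8x_1 - 6x_2 = -84.
Solving simultaneously gives x_1 = 183/49, x_2 = 442/49.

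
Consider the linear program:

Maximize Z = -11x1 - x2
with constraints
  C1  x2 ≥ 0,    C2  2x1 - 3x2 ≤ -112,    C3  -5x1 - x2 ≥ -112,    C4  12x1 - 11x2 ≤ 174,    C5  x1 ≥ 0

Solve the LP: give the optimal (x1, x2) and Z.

x1 = 0, x2 = 112/3, maximum Z = -112/3

Vertices and Z = -11x1 - x2:
  (224/17, 784/17) → Z = -3248/17
  (0, 112/3) → Z = -112/3
  (0, 112) → Z = -112

At the optimal vertex, 2x1 - 3x2 = -112 and x1 = 0.
Solving simultaneously gives x1 = 0, x2 = 112/3.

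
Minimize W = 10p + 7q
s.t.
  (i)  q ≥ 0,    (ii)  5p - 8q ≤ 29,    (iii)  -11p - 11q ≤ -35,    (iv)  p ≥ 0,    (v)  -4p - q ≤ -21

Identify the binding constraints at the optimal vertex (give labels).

(i) and (v)

Feasible corners and W = 10p + 7q:
  (29/5, 0) → W = 58
  (21/4, 0) → W = 105/2
  (0, 21) → W = 147
The feasible region is unbounded (it extends along (0, 1), (8, 5)), but W strictly increases along every unbounded feasible direction, so there is no improving ray and the minimum is attained at a vertex.

The minimum is at (21/4, 0). Substituting into each constraint, equality holds for (i) and (v); the remaining constraints have slack.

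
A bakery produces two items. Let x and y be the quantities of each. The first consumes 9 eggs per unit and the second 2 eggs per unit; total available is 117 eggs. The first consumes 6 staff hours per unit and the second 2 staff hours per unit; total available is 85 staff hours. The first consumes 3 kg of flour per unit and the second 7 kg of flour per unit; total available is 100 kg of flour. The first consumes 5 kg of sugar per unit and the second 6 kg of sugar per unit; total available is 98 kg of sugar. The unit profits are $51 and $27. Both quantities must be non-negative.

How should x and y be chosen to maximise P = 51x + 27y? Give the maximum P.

Corner points and P = 51x + 27y:
  (0, 0) → P = 0
  (0, 100/7) → P = 2700/7
  (13, 0) → P = 663
  (23/2, 27/4) → P = 3075/4
  (86/17, 206/17) → P = 9948/17

The binding constraints are 9x + 2y = 117 and 5x + 6y = 98.
Solving simultaneously gives x = 23/2, y = 27/4.

x = 23/2, y = 27/4, maximum P = 3075/4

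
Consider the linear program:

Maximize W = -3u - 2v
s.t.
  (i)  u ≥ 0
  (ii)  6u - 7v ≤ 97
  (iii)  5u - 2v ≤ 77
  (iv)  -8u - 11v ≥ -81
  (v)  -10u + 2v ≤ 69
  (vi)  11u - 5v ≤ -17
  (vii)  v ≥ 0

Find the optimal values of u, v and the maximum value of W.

Corner points and W = -3u - 2v:
  (0, 81/11) → W = -162/11
  (0, 17/5) → W = -34/5
  (218/161, 1027/161) → W = -2708/161

u = 0, v = 17/5, maximum W = -34/5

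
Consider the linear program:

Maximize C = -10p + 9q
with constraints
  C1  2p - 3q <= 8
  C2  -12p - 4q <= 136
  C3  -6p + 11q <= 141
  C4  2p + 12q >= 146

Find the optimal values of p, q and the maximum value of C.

p = -43/47, q = 579/47, maximum C = 5641/47

Feasible corners and C = -10p + 9q:
  (511/4, 165/2) → C = -535
  (89/5, 46/5) → C = -476/5
  (-43/47, 579/47) → C = 5641/47

The binding constraints are -6p + 11q = 141 and 2p + 12q = 146.
Solving simultaneously gives p = -43/47, q = 579/47.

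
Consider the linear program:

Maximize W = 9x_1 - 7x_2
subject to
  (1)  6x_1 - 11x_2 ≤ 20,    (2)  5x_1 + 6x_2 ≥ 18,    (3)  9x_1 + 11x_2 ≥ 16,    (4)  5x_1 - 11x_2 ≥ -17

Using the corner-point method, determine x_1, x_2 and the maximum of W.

x_1 = 37, x_2 = 202/11, maximum W = 2249/11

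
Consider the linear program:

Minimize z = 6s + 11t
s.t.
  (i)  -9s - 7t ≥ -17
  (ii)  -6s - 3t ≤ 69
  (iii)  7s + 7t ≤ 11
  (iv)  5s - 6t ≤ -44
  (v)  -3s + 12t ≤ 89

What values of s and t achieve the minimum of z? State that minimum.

s = -182/17, t = -27/17, minimum z = -1389/17

Vertices and z = 6s + 11t:
  (-182/17, -27/17) → z = -1389/17
  (-365/27, 109/27) → z = -991/27
  (-22/7, 33/7) → z = 33
  (-491/105, 656/105) → z = 122/3

The optimum lies where -6s - 3t = 69 and 5s - 6t = -44.
Solving simultaneously gives s = -182/17, t = -27/17.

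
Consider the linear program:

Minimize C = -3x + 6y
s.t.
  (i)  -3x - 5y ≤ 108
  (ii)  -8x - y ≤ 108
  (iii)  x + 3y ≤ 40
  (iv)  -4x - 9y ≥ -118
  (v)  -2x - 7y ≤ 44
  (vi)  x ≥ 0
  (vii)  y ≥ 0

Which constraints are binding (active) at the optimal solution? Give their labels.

Vertices and C = -3x + 6y:
  (0, 118/9) → C = 236/3
  (59/2, 0) → C = -177/2
  (0, 0) → C = 0

The minimum is at (59/2, 0). Substituting into each constraint, equality holds for (iv) and (vii); the remaining constraints have slack.

(iv) and (vii)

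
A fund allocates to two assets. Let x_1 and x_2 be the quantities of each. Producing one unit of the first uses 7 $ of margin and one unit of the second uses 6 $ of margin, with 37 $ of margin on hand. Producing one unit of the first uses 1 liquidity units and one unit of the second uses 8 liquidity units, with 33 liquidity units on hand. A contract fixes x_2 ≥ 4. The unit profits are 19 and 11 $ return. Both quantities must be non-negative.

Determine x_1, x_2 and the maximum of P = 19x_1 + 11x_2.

Vertices and P = 19x_1 + 11x_2:
  (0, 33/8) → P = 363/8
  (0, 4) → P = 44
  (1, 4) → P = 63

The binding constraints are x_1 + 8x_2 = 33 and x_2 = 4.
Solving simultaneously gives x_1 = 1, x_2 = 4.

x_1 = 1, x_2 = 4, maximum P = 63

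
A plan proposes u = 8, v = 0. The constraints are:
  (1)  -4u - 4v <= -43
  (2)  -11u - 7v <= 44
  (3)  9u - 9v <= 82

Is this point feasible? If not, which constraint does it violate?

not feasible — violates (1)

Constraint (1): -4u - 4v = -32, which is not ≤ -43. All other constraints are satisfied.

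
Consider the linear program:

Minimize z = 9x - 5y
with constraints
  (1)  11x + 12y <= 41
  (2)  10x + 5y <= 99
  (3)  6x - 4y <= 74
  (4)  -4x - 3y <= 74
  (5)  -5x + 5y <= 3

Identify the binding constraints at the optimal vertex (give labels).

(4) and (5)

Vertices and z = 9x - 5y:
  (263/29, -142/29) → z = 3077/29
  (169/115, 238/115) → z = 331/115
  (-37/17, -370/17) → z = 1517/17
  (-379/35, -358/35) → z = -1621/35

The minimum is at (-379/35, -358/35). Substituting into each constraint, equality holds for (4) and (5); the remaining constraints have slack.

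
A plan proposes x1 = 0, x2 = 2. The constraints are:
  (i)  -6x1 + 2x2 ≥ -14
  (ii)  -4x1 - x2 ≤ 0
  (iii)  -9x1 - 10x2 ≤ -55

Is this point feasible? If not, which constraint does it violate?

not feasible — violates (iii)

Constraint (iii): -9x1 - 10x2 = -20, which is not ≤ -55. All other constraints are satisfied.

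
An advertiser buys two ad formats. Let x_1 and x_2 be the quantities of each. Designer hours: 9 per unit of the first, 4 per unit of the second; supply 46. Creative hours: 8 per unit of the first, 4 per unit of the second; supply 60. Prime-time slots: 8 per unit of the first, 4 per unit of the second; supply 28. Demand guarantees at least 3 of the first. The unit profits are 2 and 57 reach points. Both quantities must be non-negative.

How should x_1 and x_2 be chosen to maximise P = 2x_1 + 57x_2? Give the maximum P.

Corner points and P = 2x_1 + 57x_2:
  (7/2, 0) → P = 7
  (3, 0) → P = 6
  (3, 1) → P = 63

At the optimal vertex, 8x_1 + 4x_2 = 28 and x_1 = 3.
Solving simultaneously gives x_1 = 3, x_2 = 1.

x_1 = 3, x_2 = 1, maximum P = 63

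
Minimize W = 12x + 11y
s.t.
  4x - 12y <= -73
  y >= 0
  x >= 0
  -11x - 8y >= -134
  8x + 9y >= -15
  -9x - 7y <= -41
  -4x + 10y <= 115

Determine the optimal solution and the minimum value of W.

Feasible corners and W = 12x + 11y:
  (0, 73/12) → W = 803/12
  (256/41, 1339/164) → W = 27017/164
  (0, 23/2) → W = 253/2
  (210/71, 1801/142) → W = 24851/142

x = 0, y = 73/12, minimum W = 803/12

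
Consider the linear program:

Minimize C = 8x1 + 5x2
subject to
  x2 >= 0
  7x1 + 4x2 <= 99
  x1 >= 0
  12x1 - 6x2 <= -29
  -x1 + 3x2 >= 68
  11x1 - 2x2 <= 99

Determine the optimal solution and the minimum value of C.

Corner points and C = 8x1 + 5x2:
  (0, 99/4) → C = 495/4
  (1, 23) → C = 123
  (0, 68/3) → C = 340/3

x1 = 0, x2 = 68/3, minimum C = 340/3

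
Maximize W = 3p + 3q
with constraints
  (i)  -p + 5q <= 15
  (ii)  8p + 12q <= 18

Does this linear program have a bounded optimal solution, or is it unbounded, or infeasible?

unbounded

From the feasible point (-45/26, 69/26), moving in the direction (12, -8) keeps every constraint satisfied while W increases without bound.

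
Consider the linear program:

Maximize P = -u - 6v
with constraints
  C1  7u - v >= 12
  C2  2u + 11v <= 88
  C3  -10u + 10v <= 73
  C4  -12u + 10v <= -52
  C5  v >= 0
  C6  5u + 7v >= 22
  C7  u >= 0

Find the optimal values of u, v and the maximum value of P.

Extreme points and P = -u - 6v:
  (363/38, 119/19) → P = -1791/38
  (44, 0) → P = -44
  (292/67, 2/67) → P = -304/67
  (22/5, 0) → P = -22/5

The binding constraints are v = 0 and 5u + 7v = 22.
Solving simultaneously gives u = 22/5, v = 0.

u = 22/5, v = 0, maximum P = -22/5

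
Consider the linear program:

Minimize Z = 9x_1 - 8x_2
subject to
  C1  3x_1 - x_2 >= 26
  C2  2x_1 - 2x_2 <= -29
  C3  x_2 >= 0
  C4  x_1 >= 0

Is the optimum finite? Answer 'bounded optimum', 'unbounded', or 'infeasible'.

unbounded

From the feasible point (81/4, 139/4), moving in the direction (1, 3) keeps every constraint satisfied while Z decreases without bound.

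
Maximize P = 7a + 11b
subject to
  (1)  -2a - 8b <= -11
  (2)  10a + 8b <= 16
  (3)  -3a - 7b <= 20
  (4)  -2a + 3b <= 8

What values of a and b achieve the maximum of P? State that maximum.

a = -8/23, b = 56/23, maximum P = 560/23

Corner points and P = 7a + 11b:
  (5/8, 39/32) → P = 569/32
  (-31/22, 19/11) → P = 201/22
  (-8/23, 56/23) → P = 560/23

The optimum lies where 10a + 8b = 16 and -2a + 3b = 8.
Solving simultaneously gives a = -8/23, b = 56/23.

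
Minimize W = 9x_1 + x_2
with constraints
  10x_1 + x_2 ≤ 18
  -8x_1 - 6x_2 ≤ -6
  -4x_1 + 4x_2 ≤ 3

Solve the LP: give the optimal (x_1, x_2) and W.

x_1 = 3/28, x_2 = 6/7, minimum W = 51/28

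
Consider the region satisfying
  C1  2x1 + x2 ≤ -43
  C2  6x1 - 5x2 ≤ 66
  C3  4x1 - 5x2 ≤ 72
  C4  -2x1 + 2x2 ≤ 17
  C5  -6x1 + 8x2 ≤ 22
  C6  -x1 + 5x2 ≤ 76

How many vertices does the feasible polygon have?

4

The feasible vertices (each the meet of two boundaries and inside every other half-plane) are:
  (-143/14, -158/7)
  (-183/11, -107/11)
  (-229/2, -106)
  (-23, -29/2)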